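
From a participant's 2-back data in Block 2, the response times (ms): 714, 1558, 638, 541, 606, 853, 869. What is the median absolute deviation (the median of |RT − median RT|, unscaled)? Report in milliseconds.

Sorted: 541, 606, 638, 714, 853, 869, 1558 → median = 714
|x − 714|: 0, 844, 76, 173, 108, 139, 155
Sorted deviations: 0, 76, 108, 139, 155, 173, 844 → MAD = 139

139 ms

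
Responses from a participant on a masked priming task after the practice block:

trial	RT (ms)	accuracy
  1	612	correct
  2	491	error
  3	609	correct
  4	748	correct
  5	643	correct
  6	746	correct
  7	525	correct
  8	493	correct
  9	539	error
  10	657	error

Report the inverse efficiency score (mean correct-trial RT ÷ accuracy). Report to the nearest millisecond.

893 ms

Correct trials (n=7): 612, 609, 748, 643, 746, 525, 493
Mean correct RT = 4376/7 = 625.1429 ms
Proportion correct = 7/10
IES = 625.1429 / (7/10) = 893.061 ms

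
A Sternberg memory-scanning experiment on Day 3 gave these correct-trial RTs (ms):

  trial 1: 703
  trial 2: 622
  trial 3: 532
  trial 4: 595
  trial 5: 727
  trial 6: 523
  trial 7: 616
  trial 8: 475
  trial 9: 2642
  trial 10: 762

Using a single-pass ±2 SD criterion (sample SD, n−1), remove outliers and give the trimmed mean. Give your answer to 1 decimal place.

n = 10, ΣRT = 8197, M = 819.700
Σ(x−M)² = 3767008.10; s = √(3767008.10/9) = 646.959
Cutoffs: 819.700 ± 2·646.959 → [-474.2, 2113.6]
Outside: 2642 → excluded.
Retained (n=9): Σ = 5555, mean = 5555/9 = 617.222

617.2 ms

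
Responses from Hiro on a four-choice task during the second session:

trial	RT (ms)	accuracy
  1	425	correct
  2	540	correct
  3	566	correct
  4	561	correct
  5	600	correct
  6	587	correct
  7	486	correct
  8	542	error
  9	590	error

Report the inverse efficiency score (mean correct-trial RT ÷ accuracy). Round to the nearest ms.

Correct trials (n=7): 425, 540, 566, 561, 600, 587, 486
Mean correct RT = 3765/7 = 537.8571 ms
Proportion correct = 7/9
IES = 537.8571 / (7/9) = 691.531 ms

692 ms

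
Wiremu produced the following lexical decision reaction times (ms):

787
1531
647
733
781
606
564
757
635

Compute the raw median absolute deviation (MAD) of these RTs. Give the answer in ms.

86 ms

Sorted: 564, 606, 635, 647, 733, 757, 781, 787, 1531 → median = 733
|x − 733|: 54, 798, 86, 0, 48, 127, 169, 24, 98
Sorted deviations: 0, 24, 48, 54, 86, 98, 127, 169, 798 → MAD = 86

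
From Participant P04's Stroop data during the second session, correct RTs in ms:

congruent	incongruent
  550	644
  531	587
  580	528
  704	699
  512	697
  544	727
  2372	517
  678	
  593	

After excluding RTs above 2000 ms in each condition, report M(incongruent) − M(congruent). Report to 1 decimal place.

41.9 ms

congruent: exclude 2372
M(congruent) = 4692/8 = 586.500
M(incongruent) = 4399/7 = 628.429
Difference = 628.429 − 586.500 = 41.929 ms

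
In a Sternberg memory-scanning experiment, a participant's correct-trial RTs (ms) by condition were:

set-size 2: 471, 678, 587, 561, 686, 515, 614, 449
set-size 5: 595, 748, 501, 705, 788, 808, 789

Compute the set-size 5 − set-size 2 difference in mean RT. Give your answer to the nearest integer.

M(set-size 2) = 4561/8 = 570.125
M(set-size 5) = 4934/7 = 704.857
Difference = 704.857 − 570.125 = 134.732 ms

135 ms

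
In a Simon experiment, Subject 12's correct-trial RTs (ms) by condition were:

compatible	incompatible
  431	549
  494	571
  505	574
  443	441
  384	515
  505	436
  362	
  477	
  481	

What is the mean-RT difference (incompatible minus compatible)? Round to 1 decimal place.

60.8 ms

M(compatible) = 4082/9 = 453.556
M(incompatible) = 3086/6 = 514.333
Difference = 514.333 − 453.556 = 60.778 ms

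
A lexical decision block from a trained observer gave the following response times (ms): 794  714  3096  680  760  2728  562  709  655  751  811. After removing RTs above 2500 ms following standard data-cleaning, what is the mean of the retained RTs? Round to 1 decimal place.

Excluded: 2728, 3096
Retained (n=9): Σ = 6436
Mean = 6436/9 = 715.1111

715.1 ms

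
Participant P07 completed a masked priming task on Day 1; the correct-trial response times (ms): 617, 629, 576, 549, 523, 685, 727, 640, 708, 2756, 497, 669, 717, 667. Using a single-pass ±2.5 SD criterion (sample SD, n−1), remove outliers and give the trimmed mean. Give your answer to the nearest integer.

n = 14, ΣRT = 10960, M = 782.857
Σ(x−M)² = 4260623.71; s = √(4260623.71/13) = 572.486
Cutoffs: 782.857 ± 2.5·572.486 → [-648.4, 2214.1]
Outside: 2756 → excluded.
Retained (n=13): Σ = 8204, mean = 8204/13 = 631.077

631 ms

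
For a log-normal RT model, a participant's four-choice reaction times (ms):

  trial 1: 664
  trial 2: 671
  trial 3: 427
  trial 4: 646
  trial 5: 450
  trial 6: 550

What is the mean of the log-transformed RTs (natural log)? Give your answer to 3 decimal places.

6.326

ln(RT): 6.4983, 6.5088, 6.0568, 6.4708, 6.1092, 6.3099
Σ ln(RT) = 37.9538
Mean = 37.9538/6 = 6.32563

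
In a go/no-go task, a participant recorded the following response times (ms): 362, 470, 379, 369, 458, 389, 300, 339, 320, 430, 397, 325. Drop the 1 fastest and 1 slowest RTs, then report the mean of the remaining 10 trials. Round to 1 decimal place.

Sorted: 300, 320, 325, 339, 362, 369, 379, 389, 397, 430, 458, 470
Drop lowest 1 (300) and highest 1 (470)
Remaining (n=10): Σ = 3768, mean = 3768/10 = 376.800

376.8 ms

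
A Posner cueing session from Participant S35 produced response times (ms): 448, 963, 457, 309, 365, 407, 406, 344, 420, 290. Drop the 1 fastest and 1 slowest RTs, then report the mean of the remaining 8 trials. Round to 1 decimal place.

Sorted: 290, 309, 344, 365, 406, 407, 420, 448, 457, 963
Drop lowest 1 (290) and highest 1 (963)
Remaining (n=8): Σ = 3156, mean = 3156/8 = 394.500

394.5 ms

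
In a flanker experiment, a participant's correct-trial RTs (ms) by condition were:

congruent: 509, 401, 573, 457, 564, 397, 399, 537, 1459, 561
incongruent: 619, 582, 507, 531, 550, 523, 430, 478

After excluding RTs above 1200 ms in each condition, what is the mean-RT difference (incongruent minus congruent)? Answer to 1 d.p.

38.8 ms

congruent: exclude 1459
M(congruent) = 4398/9 = 488.667
M(incongruent) = 4220/8 = 527.500
Difference = 527.500 − 488.667 = 38.833 ms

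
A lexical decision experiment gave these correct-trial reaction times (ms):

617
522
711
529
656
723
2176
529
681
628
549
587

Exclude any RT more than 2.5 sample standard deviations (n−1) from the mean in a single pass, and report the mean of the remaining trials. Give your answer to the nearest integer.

n = 12, ΣRT = 8908, M = 742.333
Σ(x−M)² = 2297826.67; s = √(2297826.67/11) = 457.049
Cutoffs: 742.333 ± 2.5·457.049 → [-400.3, 1885.0]
Outside: 2176 → excluded.
Retained (n=11): Σ = 6732, mean = 6732/11 = 612.000

612 ms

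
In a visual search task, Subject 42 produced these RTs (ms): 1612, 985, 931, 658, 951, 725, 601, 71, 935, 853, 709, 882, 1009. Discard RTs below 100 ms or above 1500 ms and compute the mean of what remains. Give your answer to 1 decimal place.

839.9 ms

Excluded: 71, 1612
Retained (n=11): Σ = 9239
Mean = 9239/11 = 839.9091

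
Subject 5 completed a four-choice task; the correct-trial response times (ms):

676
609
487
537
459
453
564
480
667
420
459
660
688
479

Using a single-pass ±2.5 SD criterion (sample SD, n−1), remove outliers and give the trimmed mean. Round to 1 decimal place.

n = 14, ΣRT = 7638, M = 545.571
Σ(x−M)² = 121061.43; s = √(121061.43/13) = 96.501
Cutoffs: 545.571 ± 2.5·96.501 → [304.3, 786.8]
No RTs fall outside the cutoffs; all 14 retained. Mean = 7638/14 = 545.571

545.6 ms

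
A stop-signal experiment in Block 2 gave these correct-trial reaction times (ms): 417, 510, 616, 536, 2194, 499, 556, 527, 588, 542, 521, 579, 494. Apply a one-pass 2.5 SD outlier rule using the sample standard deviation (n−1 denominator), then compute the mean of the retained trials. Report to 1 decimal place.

532.1 ms

n = 13, ΣRT = 8579, M = 659.923
Σ(x−M)² = 2578988.92; s = √(2578988.92/12) = 463.590
Cutoffs: 659.923 ± 2.5·463.590 → [-499.1, 1818.9]
Outside: 2194 → excluded.
Retained (n=12): Σ = 6385, mean = 6385/12 = 532.083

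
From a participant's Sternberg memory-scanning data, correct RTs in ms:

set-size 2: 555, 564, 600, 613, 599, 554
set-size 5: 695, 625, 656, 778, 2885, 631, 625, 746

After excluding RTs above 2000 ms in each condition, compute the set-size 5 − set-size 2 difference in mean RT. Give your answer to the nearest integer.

99 ms

set-size 5: exclude 2885
M(set-size 2) = 3485/6 = 580.833
M(set-size 5) = 4756/7 = 679.429
Difference = 679.429 − 580.833 = 98.595 ms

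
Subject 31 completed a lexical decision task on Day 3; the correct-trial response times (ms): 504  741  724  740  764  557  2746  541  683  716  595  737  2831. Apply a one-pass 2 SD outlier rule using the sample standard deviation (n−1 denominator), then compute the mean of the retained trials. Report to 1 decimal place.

663.8 ms

n = 13, ΣRT = 12879, M = 990.692
Σ(x−M)² = 7733788.77; s = √(7733788.77/12) = 802.797
Cutoffs: 990.692 ± 2·802.797 → [-614.9, 2596.3]
Outside: 2746, 2831 → excluded.
Retained (n=11): Σ = 7302, mean = 7302/11 = 663.818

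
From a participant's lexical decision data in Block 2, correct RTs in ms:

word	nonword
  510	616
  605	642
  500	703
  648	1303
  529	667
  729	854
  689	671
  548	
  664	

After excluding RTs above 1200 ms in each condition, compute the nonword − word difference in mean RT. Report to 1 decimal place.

89.7 ms

nonword: exclude 1303
M(word) = 5422/9 = 602.444
M(nonword) = 4153/6 = 692.167
Difference = 692.167 − 602.444 = 89.722 ms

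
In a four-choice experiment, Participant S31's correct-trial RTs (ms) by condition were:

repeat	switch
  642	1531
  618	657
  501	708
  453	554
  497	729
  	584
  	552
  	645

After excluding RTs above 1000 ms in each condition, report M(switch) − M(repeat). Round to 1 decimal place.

switch: exclude 1531
M(repeat) = 2711/5 = 542.200
M(switch) = 4429/7 = 632.714
Difference = 632.714 − 542.200 = 90.514 ms

90.5 ms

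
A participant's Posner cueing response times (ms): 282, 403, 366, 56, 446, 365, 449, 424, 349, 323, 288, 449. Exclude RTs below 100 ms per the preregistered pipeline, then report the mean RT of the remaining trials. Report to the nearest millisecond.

377 ms

Excluded: 56
Retained (n=11): Σ = 4144
Mean = 4144/11 = 376.7273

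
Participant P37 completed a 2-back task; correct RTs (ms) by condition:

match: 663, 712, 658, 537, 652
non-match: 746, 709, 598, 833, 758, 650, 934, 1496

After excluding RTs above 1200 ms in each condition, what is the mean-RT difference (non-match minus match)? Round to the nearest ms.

non-match: exclude 1496
M(match) = 3222/5 = 644.400
M(non-match) = 5228/7 = 746.857
Difference = 746.857 − 644.400 = 102.457 ms

102 ms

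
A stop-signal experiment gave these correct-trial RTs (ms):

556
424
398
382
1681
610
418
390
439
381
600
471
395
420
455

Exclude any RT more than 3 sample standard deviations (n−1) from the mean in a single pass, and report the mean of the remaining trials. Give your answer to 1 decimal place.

452.8 ms

n = 15, ΣRT = 8020, M = 534.667
Σ(x−M)² = 1489071.33; s = √(1489071.33/14) = 326.132
Cutoffs: 534.667 ± 3·326.132 → [-443.7, 1513.1]
Outside: 1681 → excluded.
Retained (n=14): Σ = 6339, mean = 6339/14 = 452.786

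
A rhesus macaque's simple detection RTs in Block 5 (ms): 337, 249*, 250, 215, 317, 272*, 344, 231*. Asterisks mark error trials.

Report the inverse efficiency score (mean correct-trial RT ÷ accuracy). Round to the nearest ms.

Correct trials (n=5): 337, 250, 215, 317, 344
Mean correct RT = 1463/5 = 292.6000 ms
Proportion correct = 5/8
IES = 292.6000 / (5/8) = 468.160 ms

468 ms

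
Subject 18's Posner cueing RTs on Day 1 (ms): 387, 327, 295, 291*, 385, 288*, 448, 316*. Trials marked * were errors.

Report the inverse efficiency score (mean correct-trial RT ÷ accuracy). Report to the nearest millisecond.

Correct trials (n=5): 387, 327, 295, 385, 448
Mean correct RT = 1842/5 = 368.4000 ms
Proportion correct = 5/8
IES = 368.4000 / (5/8) = 589.440 ms

589 ms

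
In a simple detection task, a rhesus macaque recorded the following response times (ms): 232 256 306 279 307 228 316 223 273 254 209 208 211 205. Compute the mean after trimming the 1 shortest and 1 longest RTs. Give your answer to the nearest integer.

249 ms

Sorted: 205, 208, 209, 211, 223, 228, 232, 254, 256, 273, 279, 306, 307, 316
Drop lowest 1 (205) and highest 1 (316)
Remaining (n=12): Σ = 2986, mean = 2986/12 = 248.833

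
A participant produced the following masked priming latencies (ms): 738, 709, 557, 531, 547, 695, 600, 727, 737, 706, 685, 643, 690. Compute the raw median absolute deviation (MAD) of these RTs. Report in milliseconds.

47 ms

Sorted: 531, 547, 557, 600, 643, 685, 690, 695, 706, 709, 727, 737, 738 → median = 690
|x − 690|: 48, 19, 133, 159, 143, 5, 90, 37, 47, 16, 5, 47, 0
Sorted deviations: 0, 5, 5, 16, 19, 37, 47, 47, 48, 90, 133, 143, 159 → MAD = 47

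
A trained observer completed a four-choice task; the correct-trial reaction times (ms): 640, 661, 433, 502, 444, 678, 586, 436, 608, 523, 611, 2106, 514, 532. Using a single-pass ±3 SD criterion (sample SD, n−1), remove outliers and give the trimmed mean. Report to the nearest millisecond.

551 ms

n = 14, ΣRT = 9274, M = 662.429
Σ(x−M)² = 2331933.43; s = √(2331933.43/13) = 423.532
Cutoffs: 662.429 ± 3·423.532 → [-608.2, 1933.0]
Outside: 2106 → excluded.
Retained (n=13): Σ = 7168, mean = 7168/13 = 551.385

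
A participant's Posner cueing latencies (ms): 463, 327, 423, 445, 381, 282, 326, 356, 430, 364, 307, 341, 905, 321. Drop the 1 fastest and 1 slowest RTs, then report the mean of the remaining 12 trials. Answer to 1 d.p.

373.7 ms

Sorted: 282, 307, 321, 326, 327, 341, 356, 364, 381, 423, 430, 445, 463, 905
Drop lowest 1 (282) and highest 1 (905)
Remaining (n=12): Σ = 4484, mean = 4484/12 = 373.667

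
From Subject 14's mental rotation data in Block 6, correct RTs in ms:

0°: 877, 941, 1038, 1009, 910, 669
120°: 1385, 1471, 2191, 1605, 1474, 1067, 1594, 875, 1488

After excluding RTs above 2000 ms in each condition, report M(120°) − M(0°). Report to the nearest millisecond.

463 ms

120°: exclude 2191
M(0°) = 5444/6 = 907.333
M(120°) = 10959/8 = 1369.875
Difference = 1369.875 − 907.333 = 462.542 ms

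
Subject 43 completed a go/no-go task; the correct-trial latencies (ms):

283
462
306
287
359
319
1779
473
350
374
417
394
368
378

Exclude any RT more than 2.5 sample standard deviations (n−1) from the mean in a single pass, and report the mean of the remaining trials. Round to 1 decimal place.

366.9 ms

n = 14, ΣRT = 6549, M = 467.786
Σ(x−M)² = 1895030.36; s = √(1895030.36/13) = 381.800
Cutoffs: 467.786 ± 2.5·381.800 → [-486.7, 1422.3]
Outside: 1779 → excluded.
Retained (n=13): Σ = 4770, mean = 4770/13 = 366.923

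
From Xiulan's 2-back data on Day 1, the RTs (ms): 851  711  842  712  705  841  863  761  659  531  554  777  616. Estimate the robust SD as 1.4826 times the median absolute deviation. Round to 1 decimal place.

Sorted: 531, 554, 616, 659, 705, 711, 712, 761, 777, 841, 842, 851, 863 → median = 712
|x − 712| sorted: 0, 1, 7, 49, 53, 65, 96, 129, 130, 139, 151, 158, 181 → MAD = 96
Robust SD ≈ 1.4826 × 96 = 142.330

142.3 ms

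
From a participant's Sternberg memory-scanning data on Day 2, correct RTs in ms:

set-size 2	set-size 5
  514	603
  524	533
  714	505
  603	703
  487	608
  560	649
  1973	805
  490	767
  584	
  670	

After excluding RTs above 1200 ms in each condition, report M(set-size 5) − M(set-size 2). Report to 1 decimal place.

set-size 2: exclude 1973
M(set-size 2) = 5146/9 = 571.778
M(set-size 5) = 5173/8 = 646.625
Difference = 646.625 − 571.778 = 74.847 ms

74.8 ms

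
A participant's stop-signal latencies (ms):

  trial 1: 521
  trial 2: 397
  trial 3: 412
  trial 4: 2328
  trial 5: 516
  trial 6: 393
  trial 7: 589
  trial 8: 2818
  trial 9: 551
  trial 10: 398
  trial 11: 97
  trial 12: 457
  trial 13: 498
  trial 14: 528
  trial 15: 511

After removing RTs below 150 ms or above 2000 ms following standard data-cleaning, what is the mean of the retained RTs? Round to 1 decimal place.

480.9 ms

Excluded: 97, 2328, 2818
Retained (n=12): Σ = 5771
Mean = 5771/12 = 480.9167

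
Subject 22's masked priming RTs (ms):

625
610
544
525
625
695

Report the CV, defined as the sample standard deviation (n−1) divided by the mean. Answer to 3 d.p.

n = 6, Σ = 3624, M = 604.0000
Σ(x−M)² = 19040.000; s = √(19040.000/5) = 61.7090
CV = 61.7090 / 604.0000 = 0.10217

0.102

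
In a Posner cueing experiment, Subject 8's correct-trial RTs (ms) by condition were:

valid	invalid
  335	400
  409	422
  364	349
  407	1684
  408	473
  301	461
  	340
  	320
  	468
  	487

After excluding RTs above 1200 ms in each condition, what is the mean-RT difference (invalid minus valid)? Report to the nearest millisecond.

43 ms

invalid: exclude 1684
M(valid) = 2224/6 = 370.667
M(invalid) = 3720/9 = 413.333
Difference = 413.333 − 370.667 = 42.667 ms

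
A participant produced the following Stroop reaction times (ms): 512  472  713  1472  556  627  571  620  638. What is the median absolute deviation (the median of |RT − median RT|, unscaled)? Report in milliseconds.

64 ms

Sorted: 472, 512, 556, 571, 620, 627, 638, 713, 1472 → median = 620
|x − 620|: 108, 148, 93, 852, 64, 7, 49, 0, 18
Sorted deviations: 0, 7, 18, 49, 64, 93, 108, 148, 852 → MAD = 64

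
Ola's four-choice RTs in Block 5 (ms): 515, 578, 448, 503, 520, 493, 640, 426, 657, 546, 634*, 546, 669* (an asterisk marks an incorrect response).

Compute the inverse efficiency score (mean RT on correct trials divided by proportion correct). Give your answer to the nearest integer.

631 ms

Correct trials (n=11): 515, 578, 448, 503, 520, 493, 640, 426, 657, 546, 546
Mean correct RT = 5872/11 = 533.8182 ms
Proportion correct = 11/13
IES = 533.8182 / (11/13) = 630.876 ms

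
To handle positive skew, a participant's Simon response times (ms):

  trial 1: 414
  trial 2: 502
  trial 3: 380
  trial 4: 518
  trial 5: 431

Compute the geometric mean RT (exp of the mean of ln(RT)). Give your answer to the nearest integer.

446 ms

ln(RT): 6.0259, 6.2186, 5.9402, 6.2500, 6.0661
Mean ln(RT) = 30.5007/5 = 6.10014
Geometric mean = exp(6.10014) = 445.92 ms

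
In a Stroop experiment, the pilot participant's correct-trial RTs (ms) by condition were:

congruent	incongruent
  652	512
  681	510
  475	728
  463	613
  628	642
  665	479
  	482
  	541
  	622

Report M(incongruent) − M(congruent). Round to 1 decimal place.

-24.1 ms

M(congruent) = 3564/6 = 594.000
M(incongruent) = 5129/9 = 569.889
Difference = 569.889 − 594.000 = -24.111 ms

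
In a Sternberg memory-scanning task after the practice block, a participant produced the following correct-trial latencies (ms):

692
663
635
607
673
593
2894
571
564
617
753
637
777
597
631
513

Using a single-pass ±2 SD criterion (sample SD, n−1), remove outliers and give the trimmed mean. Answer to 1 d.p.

n = 16, ΣRT = 12417, M = 776.062
Σ(x−M)² = 4852624.94; s = √(4852624.94/15) = 568.778
Cutoffs: 776.062 ± 2·568.778 → [-361.5, 1913.6]
Outside: 2894 → excluded.
Retained (n=15): Σ = 9523, mean = 9523/15 = 634.867

634.9 ms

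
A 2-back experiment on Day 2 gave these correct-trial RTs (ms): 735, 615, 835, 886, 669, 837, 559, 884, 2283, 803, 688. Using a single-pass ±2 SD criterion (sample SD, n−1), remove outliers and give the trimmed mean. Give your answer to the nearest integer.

n = 11, ΣRT = 9794, M = 890.364
Σ(x−M)² = 2252758.55; s = √(2252758.55/10) = 474.632
Cutoffs: 890.364 ± 2·474.632 → [-58.9, 1839.6]
Outside: 2283 → excluded.
Retained (n=10): Σ = 7511, mean = 7511/10 = 751.100

751 ms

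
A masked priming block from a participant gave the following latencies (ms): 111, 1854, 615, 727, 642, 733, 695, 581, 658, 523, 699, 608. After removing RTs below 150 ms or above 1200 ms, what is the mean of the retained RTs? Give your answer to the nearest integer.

Excluded: 111, 1854
Retained (n=10): Σ = 6481
Mean = 6481/10 = 648.1000

648 ms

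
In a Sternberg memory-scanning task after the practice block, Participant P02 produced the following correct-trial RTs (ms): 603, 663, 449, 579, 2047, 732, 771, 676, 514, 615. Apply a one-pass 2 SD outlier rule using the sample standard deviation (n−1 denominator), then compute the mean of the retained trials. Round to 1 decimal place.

622.4 ms

n = 10, ΣRT = 7649, M = 764.900
Σ(x−M)² = 1909170.90; s = √(1909170.90/9) = 460.576
Cutoffs: 764.900 ± 2·460.576 → [-156.3, 1686.1]
Outside: 2047 → excluded.
Retained (n=9): Σ = 5602, mean = 5602/9 = 622.444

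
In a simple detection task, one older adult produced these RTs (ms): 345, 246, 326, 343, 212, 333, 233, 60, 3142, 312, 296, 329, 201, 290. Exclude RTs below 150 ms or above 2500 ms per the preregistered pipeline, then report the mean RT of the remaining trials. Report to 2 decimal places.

Excluded: 60, 3142
Retained (n=12): Σ = 3466
Mean = 3466/12 = 288.8333

288.83 ms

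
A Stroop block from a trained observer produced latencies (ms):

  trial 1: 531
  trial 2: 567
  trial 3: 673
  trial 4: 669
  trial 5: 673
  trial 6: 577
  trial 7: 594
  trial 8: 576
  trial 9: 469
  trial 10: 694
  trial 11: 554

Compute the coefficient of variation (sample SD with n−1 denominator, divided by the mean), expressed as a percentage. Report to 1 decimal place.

11.9%

n = 11, Σ = 6577, M = 597.9091
Σ(x−M)² = 50474.909; s = √(50474.909/10) = 71.0457
CV = 71.0457 / 597.9091 = 0.11882 = 11.882%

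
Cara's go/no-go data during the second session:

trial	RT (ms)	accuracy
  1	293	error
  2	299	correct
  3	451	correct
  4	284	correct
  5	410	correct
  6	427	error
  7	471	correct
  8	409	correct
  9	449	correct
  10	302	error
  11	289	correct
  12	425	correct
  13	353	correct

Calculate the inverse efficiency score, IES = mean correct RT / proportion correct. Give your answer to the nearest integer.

Correct trials (n=10): 299, 451, 284, 410, 471, 409, 449, 289, 425, 353
Mean correct RT = 3840/10 = 384.0000 ms
Proportion correct = 10/13
IES = 384.0000 / (10/13) = 499.200 ms

499 ms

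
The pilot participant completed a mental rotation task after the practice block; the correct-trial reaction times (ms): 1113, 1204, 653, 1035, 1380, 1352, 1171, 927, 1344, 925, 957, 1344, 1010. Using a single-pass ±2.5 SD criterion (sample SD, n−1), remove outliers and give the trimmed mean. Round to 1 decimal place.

n = 13, ΣRT = 14415, M = 1108.846
Σ(x−M)² = 569121.69; s = √(569121.69/12) = 217.777
Cutoffs: 1108.846 ± 2.5·217.777 → [564.4, 1653.3]
No RTs fall outside the cutoffs; all 13 retained. Mean = 14415/13 = 1108.846

1108.8 ms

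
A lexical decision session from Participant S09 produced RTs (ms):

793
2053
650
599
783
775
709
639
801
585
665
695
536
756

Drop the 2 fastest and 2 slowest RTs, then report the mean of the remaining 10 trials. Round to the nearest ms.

706 ms

Sorted: 536, 585, 599, 639, 650, 665, 695, 709, 756, 775, 783, 793, 801, 2053
Drop lowest 2 (536, 585) and highest 2 (801, 2053)
Remaining (n=10): Σ = 7064, mean = 7064/10 = 706.400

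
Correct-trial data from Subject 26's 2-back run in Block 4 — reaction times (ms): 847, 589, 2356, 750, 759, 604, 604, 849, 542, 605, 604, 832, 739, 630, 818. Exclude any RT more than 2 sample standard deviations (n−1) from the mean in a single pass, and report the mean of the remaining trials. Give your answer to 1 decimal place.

n = 15, ΣRT = 12128, M = 808.533
Σ(x−M)² = 2727161.73; s = √(2727161.73/14) = 441.358
Cutoffs: 808.533 ± 2·441.358 → [-74.2, 1691.3]
Outside: 2356 → excluded.
Retained (n=14): Σ = 9772, mean = 9772/14 = 698.000

698.0 ms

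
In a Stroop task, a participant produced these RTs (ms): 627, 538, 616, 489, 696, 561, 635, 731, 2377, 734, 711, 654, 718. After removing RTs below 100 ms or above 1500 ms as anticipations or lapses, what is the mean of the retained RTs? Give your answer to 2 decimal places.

Excluded: 2377
Retained (n=12): Σ = 7710
Mean = 7710/12 = 642.5000

642.50 ms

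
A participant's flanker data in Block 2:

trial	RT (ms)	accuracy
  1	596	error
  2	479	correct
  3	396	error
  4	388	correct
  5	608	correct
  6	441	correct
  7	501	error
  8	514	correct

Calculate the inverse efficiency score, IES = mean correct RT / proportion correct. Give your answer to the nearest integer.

Correct trials (n=5): 479, 388, 608, 441, 514
Mean correct RT = 2430/5 = 486.0000 ms
Proportion correct = 5/8
IES = 486.0000 / (5/8) = 777.600 ms

778 ms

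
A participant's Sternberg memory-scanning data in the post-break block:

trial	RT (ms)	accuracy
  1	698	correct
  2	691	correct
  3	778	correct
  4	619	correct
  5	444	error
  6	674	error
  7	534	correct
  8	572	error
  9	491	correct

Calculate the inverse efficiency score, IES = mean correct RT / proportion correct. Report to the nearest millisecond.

953 ms

Correct trials (n=6): 698, 691, 778, 619, 534, 491
Mean correct RT = 3811/6 = 635.1667 ms
Proportion correct = 6/9
IES = 635.1667 / (6/9) = 952.750 ms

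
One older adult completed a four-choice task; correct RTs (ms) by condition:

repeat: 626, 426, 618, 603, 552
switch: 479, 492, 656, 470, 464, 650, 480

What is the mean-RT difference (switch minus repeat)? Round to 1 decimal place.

-37.7 ms

M(repeat) = 2825/5 = 565.000
M(switch) = 3691/7 = 527.286
Difference = 527.286 − 565.000 = -37.714 ms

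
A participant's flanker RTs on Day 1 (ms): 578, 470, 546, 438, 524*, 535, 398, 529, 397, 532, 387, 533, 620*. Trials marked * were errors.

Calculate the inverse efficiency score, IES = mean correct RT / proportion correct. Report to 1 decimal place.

Correct trials (n=11): 578, 470, 546, 438, 535, 398, 529, 397, 532, 387, 533
Mean correct RT = 5343/11 = 485.7273 ms
Proportion correct = 11/13
IES = 485.7273 / (11/13) = 574.041 ms

574.0 ms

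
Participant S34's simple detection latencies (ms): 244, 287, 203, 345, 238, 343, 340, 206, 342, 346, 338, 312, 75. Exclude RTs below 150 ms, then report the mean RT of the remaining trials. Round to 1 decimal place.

295.3 ms

Excluded: 75
Retained (n=12): Σ = 3544
Mean = 3544/12 = 295.3333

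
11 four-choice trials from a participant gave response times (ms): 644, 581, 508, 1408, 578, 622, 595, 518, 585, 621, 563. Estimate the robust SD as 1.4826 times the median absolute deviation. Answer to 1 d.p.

53.4 ms

Sorted: 508, 518, 563, 578, 581, 585, 595, 621, 622, 644, 1408 → median = 585
|x − 585| sorted: 0, 4, 7, 10, 22, 36, 37, 59, 67, 77, 823 → MAD = 36
Robust SD ≈ 1.4826 × 36 = 53.374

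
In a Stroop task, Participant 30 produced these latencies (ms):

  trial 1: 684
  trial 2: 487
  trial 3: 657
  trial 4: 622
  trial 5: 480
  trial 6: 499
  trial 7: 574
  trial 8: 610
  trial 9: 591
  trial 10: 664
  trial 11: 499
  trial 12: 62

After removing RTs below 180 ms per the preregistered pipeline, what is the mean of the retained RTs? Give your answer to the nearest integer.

Excluded: 62
Retained (n=11): Σ = 6367
Mean = 6367/11 = 578.8182

579 ms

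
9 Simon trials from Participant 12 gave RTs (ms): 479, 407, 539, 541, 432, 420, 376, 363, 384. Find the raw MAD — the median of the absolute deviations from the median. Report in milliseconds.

Sorted: 363, 376, 384, 407, 420, 432, 479, 539, 541 → median = 420
|x − 420|: 59, 13, 119, 121, 12, 0, 44, 57, 36
Sorted deviations: 0, 12, 13, 36, 44, 57, 59, 119, 121 → MAD = 44

44 ms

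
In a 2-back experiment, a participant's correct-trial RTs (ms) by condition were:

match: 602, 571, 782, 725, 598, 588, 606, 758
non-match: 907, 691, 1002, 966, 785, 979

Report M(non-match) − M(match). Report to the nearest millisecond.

235 ms

M(match) = 5230/8 = 653.750
M(non-match) = 5330/6 = 888.333
Difference = 888.333 − 653.750 = 234.583 ms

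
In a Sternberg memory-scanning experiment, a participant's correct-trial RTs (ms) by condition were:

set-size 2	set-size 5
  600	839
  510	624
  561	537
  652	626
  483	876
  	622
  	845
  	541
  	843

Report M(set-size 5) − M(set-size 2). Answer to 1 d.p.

M(set-size 2) = 2806/5 = 561.200
M(set-size 5) = 6353/9 = 705.889
Difference = 705.889 − 561.200 = 144.689 ms

144.7 ms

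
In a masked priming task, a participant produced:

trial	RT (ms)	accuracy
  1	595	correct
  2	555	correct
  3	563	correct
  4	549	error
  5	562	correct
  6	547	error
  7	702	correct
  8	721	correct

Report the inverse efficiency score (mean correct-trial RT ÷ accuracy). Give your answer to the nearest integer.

Correct trials (n=6): 595, 555, 563, 562, 702, 721
Mean correct RT = 3698/6 = 616.3333 ms
Proportion correct = 6/8
IES = 616.3333 / (6/8) = 821.778 ms

822 ms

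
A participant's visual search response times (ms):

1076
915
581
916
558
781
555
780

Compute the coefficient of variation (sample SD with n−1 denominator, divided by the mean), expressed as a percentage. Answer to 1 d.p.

25.2%

n = 8, Σ = 6162, M = 770.2500
Σ(x−M)² = 263087.500; s = √(263087.500/7) = 193.8657
CV = 193.8657 / 770.2500 = 0.25169 = 25.169%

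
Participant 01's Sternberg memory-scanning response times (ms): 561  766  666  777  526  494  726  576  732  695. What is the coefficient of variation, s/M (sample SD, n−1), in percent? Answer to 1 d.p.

16.0%

n = 10, Σ = 6519, M = 651.9000
Σ(x−M)² = 97438.900; s = √(97438.900/9) = 104.0507
CV = 104.0507 / 651.9000 = 0.15961 = 15.961%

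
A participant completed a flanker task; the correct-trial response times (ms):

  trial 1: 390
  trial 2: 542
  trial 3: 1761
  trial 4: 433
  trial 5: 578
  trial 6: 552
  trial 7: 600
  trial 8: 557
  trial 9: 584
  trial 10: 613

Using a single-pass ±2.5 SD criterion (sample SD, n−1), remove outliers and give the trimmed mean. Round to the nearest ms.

539 ms

n = 10, ΣRT = 6610, M = 661.000
Σ(x−M)² = 1391126.00; s = √(1391126.00/9) = 393.153
Cutoffs: 661.000 ± 2.5·393.153 → [-321.9, 1643.9]
Outside: 1761 → excluded.
Retained (n=9): Σ = 4849, mean = 4849/9 = 538.778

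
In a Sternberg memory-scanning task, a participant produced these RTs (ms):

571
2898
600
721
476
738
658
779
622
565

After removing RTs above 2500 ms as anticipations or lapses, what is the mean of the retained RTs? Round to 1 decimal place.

636.7 ms

Excluded: 2898
Retained (n=9): Σ = 5730
Mean = 5730/9 = 636.6667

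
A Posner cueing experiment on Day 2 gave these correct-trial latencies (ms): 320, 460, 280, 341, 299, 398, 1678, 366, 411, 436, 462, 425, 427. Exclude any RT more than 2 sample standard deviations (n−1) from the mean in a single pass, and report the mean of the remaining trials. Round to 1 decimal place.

n = 13, ΣRT = 6303, M = 484.846
Σ(x−M)² = 1585555.69; s = √(1585555.69/12) = 363.496
Cutoffs: 484.846 ± 2·363.496 → [-242.1, 1211.8]
Outside: 1678 → excluded.
Retained (n=12): Σ = 4625, mean = 4625/12 = 385.417

385.4 ms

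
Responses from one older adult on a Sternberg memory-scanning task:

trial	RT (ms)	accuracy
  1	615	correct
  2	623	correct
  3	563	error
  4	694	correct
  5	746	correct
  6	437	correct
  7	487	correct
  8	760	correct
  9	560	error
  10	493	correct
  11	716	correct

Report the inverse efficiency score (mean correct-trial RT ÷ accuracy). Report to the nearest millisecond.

Correct trials (n=9): 615, 623, 694, 746, 437, 487, 760, 493, 716
Mean correct RT = 5571/9 = 619.0000 ms
Proportion correct = 9/11
IES = 619.0000 / (9/11) = 756.556 ms

757 ms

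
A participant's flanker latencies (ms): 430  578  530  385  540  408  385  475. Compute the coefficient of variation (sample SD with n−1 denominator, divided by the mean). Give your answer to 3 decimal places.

n = 8, Σ = 3731, M = 466.3750
Σ(x−M)² = 39977.875; s = √(39977.875/7) = 75.5720
CV = 75.5720 / 466.3750 = 0.16204

0.162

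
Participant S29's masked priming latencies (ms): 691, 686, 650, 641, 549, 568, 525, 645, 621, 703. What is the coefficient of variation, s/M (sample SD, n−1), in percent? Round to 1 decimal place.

n = 10, Σ = 6279, M = 627.9000
Σ(x−M)² = 34398.900; s = √(34398.900/9) = 61.8231
CV = 61.8231 / 627.9000 = 0.09846 = 9.846%

9.8%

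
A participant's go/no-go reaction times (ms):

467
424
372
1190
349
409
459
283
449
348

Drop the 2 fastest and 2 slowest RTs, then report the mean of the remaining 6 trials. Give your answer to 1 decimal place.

Sorted: 283, 348, 349, 372, 409, 424, 449, 459, 467, 1190
Drop lowest 2 (283, 348) and highest 2 (467, 1190)
Remaining (n=6): Σ = 2462, mean = 2462/6 = 410.333

410.3 ms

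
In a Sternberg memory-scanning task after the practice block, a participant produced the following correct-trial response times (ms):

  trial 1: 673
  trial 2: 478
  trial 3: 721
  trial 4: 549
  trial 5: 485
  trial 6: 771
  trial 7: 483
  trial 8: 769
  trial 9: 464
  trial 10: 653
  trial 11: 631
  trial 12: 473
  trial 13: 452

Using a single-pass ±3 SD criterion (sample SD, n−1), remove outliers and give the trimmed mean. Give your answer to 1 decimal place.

584.8 ms

n = 13, ΣRT = 7602, M = 584.769
Σ(x−M)² = 179454.31; s = √(179454.31/12) = 122.289
Cutoffs: 584.769 ± 3·122.289 → [217.9, 951.6]
No RTs fall outside the cutoffs; all 13 retained. Mean = 7602/13 = 584.769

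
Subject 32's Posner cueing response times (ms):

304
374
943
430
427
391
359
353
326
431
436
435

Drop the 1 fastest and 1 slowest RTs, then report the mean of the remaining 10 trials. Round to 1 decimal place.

396.2 ms

Sorted: 304, 326, 353, 359, 374, 391, 427, 430, 431, 435, 436, 943
Drop lowest 1 (304) and highest 1 (943)
Remaining (n=10): Σ = 3962, mean = 3962/10 = 396.200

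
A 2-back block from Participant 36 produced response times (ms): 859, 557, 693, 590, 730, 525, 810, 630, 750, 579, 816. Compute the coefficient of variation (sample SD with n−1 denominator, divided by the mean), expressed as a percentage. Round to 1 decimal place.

n = 11, Σ = 7539, M = 685.3636
Σ(x−M)² = 134644.545; s = √(134644.545/10) = 116.0364
CV = 116.0364 / 685.3636 = 0.16931 = 16.931%

16.9%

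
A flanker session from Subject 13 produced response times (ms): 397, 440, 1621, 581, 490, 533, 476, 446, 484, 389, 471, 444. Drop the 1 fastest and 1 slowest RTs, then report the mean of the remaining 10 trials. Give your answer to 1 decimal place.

Sorted: 389, 397, 440, 444, 446, 471, 476, 484, 490, 533, 581, 1621
Drop lowest 1 (389) and highest 1 (1621)
Remaining (n=10): Σ = 4762, mean = 4762/10 = 476.200

476.2 ms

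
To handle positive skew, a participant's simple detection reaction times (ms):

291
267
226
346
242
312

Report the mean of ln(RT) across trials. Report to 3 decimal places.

5.627

ln(RT): 5.6733, 5.5872, 5.4205, 5.8464, 5.4889, 5.7430
Σ ln(RT) = 33.7595
Mean = 33.7595/6 = 5.62658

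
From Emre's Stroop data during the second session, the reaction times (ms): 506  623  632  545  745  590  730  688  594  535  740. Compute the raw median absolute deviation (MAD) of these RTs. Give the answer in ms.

78 ms

Sorted: 506, 535, 545, 590, 594, 623, 632, 688, 730, 740, 745 → median = 623
|x − 623|: 117, 0, 9, 78, 122, 33, 107, 65, 29, 88, 117
Sorted deviations: 0, 9, 29, 33, 65, 78, 88, 107, 117, 117, 122 → MAD = 78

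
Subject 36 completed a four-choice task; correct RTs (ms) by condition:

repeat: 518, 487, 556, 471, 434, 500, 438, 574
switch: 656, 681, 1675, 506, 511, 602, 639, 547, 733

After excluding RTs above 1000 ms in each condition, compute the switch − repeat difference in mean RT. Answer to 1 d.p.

112.1 ms

switch: exclude 1675
M(repeat) = 3978/8 = 497.250
M(switch) = 4875/8 = 609.375
Difference = 609.375 − 497.250 = 112.125 ms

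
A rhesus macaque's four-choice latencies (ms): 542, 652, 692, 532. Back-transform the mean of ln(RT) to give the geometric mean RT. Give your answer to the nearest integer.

ln(RT): 6.2953, 6.4800, 6.5396, 6.2766
Mean ln(RT) = 25.5915/4 = 6.39789
Geometric mean = exp(6.39789) = 600.57 ms

601 ms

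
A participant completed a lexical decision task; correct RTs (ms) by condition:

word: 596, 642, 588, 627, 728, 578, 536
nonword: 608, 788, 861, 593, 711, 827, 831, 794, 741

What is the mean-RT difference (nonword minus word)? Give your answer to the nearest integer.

M(word) = 4295/7 = 613.571
M(nonword) = 6754/9 = 750.444
Difference = 750.444 − 613.571 = 136.873 ms

137 ms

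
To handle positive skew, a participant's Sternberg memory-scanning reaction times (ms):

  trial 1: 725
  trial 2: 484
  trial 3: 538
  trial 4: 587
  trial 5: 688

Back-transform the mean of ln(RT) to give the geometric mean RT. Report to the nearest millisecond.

598 ms

ln(RT): 6.5862, 6.1821, 6.2879, 6.3750, 6.5338
Mean ln(RT) = 31.9649/5 = 6.39299
Geometric mean = exp(6.39299) = 597.64 ms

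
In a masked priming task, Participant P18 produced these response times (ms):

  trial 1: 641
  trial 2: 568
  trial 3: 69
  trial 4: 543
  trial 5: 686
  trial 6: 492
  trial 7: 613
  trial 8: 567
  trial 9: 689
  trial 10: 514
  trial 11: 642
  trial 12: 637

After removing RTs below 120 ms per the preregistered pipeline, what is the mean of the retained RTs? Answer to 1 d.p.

599.3 ms

Excluded: 69
Retained (n=11): Σ = 6592
Mean = 6592/11 = 599.2727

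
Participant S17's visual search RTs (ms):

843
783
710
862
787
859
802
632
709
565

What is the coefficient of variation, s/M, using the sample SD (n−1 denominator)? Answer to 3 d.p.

n = 10, Σ = 7552, M = 755.2000
Σ(x−M)² = 89395.600; s = √(89395.600/9) = 99.6637
CV = 99.6637 / 755.2000 = 0.13197

0.132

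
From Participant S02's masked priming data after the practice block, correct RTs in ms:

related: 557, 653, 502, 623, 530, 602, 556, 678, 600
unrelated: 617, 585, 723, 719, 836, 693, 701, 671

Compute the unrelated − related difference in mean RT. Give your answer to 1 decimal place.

104.1 ms

M(related) = 5301/9 = 589.000
M(unrelated) = 5545/8 = 693.125
Difference = 693.125 − 589.000 = 104.125 ms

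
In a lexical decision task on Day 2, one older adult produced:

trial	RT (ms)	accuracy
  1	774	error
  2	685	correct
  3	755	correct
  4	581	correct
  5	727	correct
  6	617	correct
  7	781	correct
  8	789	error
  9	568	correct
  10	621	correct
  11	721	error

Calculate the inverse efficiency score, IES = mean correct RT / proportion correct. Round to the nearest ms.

Correct trials (n=8): 685, 755, 581, 727, 617, 781, 568, 621
Mean correct RT = 5335/8 = 666.8750 ms
Proportion correct = 8/11
IES = 666.8750 / (8/11) = 916.953 ms

917 ms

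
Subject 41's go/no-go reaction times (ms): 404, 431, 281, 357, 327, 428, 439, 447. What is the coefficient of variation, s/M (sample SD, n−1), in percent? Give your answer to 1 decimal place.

n = 8, Σ = 3114, M = 389.2500
Σ(x−M)² = 25905.500; s = √(25905.500/7) = 60.8341
CV = 60.8341 / 389.2500 = 0.15629 = 15.629%

15.6%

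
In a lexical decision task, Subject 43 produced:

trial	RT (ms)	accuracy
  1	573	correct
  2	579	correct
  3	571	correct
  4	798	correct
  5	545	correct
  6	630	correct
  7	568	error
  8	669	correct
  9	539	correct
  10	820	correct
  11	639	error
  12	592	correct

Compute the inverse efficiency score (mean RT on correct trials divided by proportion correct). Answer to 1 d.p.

Correct trials (n=10): 573, 579, 571, 798, 545, 630, 669, 539, 820, 592
Mean correct RT = 6316/10 = 631.6000 ms
Proportion correct = 10/12
IES = 631.6000 / (10/12) = 757.920 ms

757.9 ms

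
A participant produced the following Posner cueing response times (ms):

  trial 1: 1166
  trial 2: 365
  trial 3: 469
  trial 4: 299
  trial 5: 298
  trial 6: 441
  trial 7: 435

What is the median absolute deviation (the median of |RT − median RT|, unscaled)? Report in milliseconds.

Sorted: 298, 299, 365, 435, 441, 469, 1166 → median = 435
|x − 435|: 731, 70, 34, 136, 137, 6, 0
Sorted deviations: 0, 6, 34, 70, 136, 137, 731 → MAD = 70

70 ms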